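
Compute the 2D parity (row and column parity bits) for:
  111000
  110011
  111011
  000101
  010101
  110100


Row parities: 101011
Column parities: 010100

Row P: 101011, Col P: 010100, Corner: 0


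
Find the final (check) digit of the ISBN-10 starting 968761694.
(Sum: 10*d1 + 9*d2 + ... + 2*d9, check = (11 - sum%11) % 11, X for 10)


Weighted sum: 357
357 mod 11 = 5

Check digit: 6


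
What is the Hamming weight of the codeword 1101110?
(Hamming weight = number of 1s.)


Counting 1s in 1101110

5


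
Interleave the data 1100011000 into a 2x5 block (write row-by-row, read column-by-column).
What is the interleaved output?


Matrix:
  11000
  11000
Read columns: 1111000000

1111000000


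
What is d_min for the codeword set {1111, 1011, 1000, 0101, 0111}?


Comparing all pairs, minimum distance: 1
Can detect 0 errors, correct 0 errors

1


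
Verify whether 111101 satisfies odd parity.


Number of 1s: 5

Yes, parity is correct (5 ones)


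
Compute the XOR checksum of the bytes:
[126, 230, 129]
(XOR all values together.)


XOR chain: 126 ^ 230 ^ 129 = 25

25


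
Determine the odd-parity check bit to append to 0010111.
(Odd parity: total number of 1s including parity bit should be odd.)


Number of 1s in data: 4
Parity bit: 1

1


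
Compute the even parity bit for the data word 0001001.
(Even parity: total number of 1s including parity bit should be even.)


Number of 1s in data: 2
Parity bit: 0

0


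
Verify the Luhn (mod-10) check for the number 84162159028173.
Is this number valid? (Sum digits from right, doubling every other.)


Luhn sum = 52
52 mod 10 = 2

Invalid (Luhn sum mod 10 = 2)


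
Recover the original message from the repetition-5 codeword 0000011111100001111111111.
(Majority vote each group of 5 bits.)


Groups: 00000, 11111, 10000, 11111, 11111
Majority votes: 01011

01011


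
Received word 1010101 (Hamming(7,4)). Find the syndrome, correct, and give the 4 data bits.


Syndrome = 0: no error detected

Data: 1101 (no errors)


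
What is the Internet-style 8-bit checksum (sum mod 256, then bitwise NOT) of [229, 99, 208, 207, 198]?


Sum = 941 mod 256 = 173
Complement = 82

82


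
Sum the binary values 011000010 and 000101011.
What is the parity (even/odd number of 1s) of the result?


011000010 = 194
000101011 = 43
Sum = 237 = 11101101
1s count = 6

even parity (6 ones in 11101101)


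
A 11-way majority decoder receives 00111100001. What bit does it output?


Ones: 5 out of 11
Threshold: 6

0 (5/11 voted 1)


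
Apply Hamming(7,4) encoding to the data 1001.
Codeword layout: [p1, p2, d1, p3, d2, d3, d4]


Parity bits: p1=0, p2=0, p3=1

0011001


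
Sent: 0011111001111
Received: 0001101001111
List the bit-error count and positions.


XOR: 0010010000000

2 error(s) at position(s): 2, 5


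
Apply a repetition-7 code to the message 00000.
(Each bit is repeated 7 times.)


Each bit -> 7 copies

00000000000000000000000000000000000


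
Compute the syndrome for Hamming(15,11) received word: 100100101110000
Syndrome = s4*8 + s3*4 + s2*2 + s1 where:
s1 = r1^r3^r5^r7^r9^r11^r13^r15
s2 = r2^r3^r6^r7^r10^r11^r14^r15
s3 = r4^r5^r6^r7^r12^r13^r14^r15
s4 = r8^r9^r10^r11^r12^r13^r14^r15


s1=0, s2=1, s3=0, s4=1

Syndrome = 10 (error at position 10)


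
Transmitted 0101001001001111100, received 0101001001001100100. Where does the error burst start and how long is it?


XOR: 0000000000000011000

Burst at position 14, length 2


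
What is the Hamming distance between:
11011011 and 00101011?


XOR: 11110000
Count of 1s: 4

4


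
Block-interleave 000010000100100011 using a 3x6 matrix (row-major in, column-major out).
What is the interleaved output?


Matrix:
  000010
  000100
  100011
Read columns: 001000000010101001

001000000010101001


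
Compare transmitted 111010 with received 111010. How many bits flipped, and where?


XOR: 000000

0 errors (received matches sent)


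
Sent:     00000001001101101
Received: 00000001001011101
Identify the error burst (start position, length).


XOR: 00000000000110000

Burst at position 11, length 2


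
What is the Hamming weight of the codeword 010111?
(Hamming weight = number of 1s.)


Counting 1s in 010111

4


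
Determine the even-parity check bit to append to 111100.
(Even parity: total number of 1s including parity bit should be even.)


Number of 1s in data: 4
Parity bit: 0

0


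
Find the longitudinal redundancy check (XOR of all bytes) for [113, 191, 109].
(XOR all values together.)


XOR chain: 113 ^ 191 ^ 109 = 163

163


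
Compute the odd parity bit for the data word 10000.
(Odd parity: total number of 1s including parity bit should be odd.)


Number of 1s in data: 1
Parity bit: 0

0


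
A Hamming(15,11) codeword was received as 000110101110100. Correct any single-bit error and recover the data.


Syndrome = 3: error at position 3

Data: 11011110100 (corrected bit 3)


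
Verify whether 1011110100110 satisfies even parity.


Number of 1s: 8

Yes, parity is correct (8 ones)


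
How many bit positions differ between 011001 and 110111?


XOR: 101110
Count of 1s: 4

4


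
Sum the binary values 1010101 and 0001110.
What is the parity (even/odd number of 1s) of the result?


1010101 = 85
0001110 = 14
Sum = 99 = 1100011
1s count = 4

even parity (4 ones in 1100011)


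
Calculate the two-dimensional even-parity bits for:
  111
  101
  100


Row parities: 101
Column parities: 110

Row P: 101, Col P: 110, Corner: 0


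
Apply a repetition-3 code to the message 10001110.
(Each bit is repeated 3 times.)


Each bit -> 3 copies

111000000000111111111000


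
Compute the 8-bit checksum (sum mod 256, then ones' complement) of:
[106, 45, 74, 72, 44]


Sum = 341 mod 256 = 85
Complement = 170

170


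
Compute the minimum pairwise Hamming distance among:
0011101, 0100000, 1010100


Comparing all pairs, minimum distance: 3
Can detect 2 errors, correct 1 errors

3


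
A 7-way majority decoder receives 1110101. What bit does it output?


Ones: 5 out of 7
Threshold: 4

1 (5/7 voted 1)


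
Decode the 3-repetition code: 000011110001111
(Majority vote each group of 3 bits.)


Groups: 000, 011, 110, 001, 111
Majority votes: 01101

01101


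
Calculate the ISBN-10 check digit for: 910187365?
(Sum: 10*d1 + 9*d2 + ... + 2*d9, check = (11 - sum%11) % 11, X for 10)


Weighted sum: 229
229 mod 11 = 9

Check digit: 2


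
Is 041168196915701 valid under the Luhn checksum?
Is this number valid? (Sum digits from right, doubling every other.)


Luhn sum = 59
59 mod 10 = 9

Invalid (Luhn sum mod 10 = 9)


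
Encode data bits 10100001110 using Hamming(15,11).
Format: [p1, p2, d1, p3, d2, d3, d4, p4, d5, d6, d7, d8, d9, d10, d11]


Parity bits: p1=0, p2=1, p3=0, p4=1

011001010001110


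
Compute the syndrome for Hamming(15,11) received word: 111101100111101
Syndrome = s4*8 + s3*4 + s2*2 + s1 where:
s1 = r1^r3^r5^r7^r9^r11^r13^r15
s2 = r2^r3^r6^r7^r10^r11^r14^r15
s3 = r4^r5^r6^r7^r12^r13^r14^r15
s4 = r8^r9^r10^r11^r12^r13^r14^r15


s1=0, s2=1, s3=0, s4=1

Syndrome = 10 (error at position 10)


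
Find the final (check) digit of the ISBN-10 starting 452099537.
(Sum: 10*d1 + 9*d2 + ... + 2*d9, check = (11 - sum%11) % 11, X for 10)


Weighted sum: 243
243 mod 11 = 1

Check digit: X


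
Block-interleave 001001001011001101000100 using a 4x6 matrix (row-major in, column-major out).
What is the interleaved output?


Matrix:
  001001
  001011
  001101
  000100
Read columns: 000000001110001101001110

000000001110001101001110


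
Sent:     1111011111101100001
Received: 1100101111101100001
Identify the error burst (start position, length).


XOR: 0011110000000000000

Burst at position 2, length 4


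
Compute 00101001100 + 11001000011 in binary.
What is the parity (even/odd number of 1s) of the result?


00101001100 = 332
11001000011 = 1603
Sum = 1935 = 11110001111
1s count = 8

even parity (8 ones in 11110001111)


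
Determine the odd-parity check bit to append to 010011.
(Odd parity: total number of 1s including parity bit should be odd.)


Number of 1s in data: 3
Parity bit: 0

0


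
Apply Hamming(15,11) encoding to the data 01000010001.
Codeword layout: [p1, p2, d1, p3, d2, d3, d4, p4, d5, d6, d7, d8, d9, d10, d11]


Parity bits: p1=1, p2=0, p3=0, p4=0

100010000010001


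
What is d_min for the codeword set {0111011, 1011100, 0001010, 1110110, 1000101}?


Comparing all pairs, minimum distance: 3
Can detect 2 errors, correct 1 errors

3


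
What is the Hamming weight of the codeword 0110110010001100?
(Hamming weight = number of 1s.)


Counting 1s in 0110110010001100

7


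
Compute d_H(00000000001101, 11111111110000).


XOR: 11111111111101
Count of 1s: 13

13


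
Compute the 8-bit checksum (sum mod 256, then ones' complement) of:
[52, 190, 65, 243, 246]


Sum = 796 mod 256 = 28
Complement = 227

227


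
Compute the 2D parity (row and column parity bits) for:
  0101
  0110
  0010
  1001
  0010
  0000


Row parities: 001010
Column parities: 1010

Row P: 001010, Col P: 1010, Corner: 0


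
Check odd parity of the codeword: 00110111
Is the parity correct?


Number of 1s: 5

Yes, parity is correct (5 ones)


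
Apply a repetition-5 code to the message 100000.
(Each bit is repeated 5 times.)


Each bit -> 5 copies

111110000000000000000000000000


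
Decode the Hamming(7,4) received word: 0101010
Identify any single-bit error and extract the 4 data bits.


Syndrome = 0: no error detected

Data: 0010 (no errors)


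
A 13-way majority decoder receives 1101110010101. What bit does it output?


Ones: 8 out of 13
Threshold: 7

1 (8/13 voted 1)


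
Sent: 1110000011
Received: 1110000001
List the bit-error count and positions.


XOR: 0000000010

1 error(s) at position(s): 8


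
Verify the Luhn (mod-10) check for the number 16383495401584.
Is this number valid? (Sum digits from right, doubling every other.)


Luhn sum = 72
72 mod 10 = 2

Invalid (Luhn sum mod 10 = 2)


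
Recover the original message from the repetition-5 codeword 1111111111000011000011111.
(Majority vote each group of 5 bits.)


Groups: 11111, 11111, 00001, 10000, 11111
Majority votes: 11001

11001


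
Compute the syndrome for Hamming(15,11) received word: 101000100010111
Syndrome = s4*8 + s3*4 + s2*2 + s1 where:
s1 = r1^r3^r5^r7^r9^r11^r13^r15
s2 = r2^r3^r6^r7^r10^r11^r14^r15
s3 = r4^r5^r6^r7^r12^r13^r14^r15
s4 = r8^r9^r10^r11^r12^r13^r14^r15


s1=0, s2=1, s3=0, s4=0

Syndrome = 2 (error at position 2)


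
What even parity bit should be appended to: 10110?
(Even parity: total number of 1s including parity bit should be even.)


Number of 1s in data: 3
Parity bit: 1

1


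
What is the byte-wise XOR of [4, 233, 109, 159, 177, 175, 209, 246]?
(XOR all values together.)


XOR chain: 4 ^ 233 ^ 109 ^ 159 ^ 177 ^ 175 ^ 209 ^ 246 = 38

38


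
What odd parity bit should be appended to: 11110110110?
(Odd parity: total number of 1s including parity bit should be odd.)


Number of 1s in data: 8
Parity bit: 1

1


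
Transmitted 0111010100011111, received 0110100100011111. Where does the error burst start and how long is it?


XOR: 0001110000000000

Burst at position 3, length 3


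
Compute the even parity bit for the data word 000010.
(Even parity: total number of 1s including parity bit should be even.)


Number of 1s in data: 1
Parity bit: 1

1


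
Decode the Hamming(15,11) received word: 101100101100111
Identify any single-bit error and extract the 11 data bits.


Syndrome = 14: error at position 14

Data: 10011100101 (corrected bit 14)


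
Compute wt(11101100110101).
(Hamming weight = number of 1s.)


Counting 1s in 11101100110101

9


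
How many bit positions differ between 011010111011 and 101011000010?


XOR: 110001111001
Count of 1s: 7

7


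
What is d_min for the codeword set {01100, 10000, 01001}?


Comparing all pairs, minimum distance: 2
Can detect 1 errors, correct 0 errors

2


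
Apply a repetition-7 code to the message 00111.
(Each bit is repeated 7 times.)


Each bit -> 7 copies

00000000000000111111111111111111111


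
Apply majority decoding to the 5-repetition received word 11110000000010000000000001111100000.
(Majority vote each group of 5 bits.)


Groups: 11110, 00000, 00100, 00000, 00000, 11111, 00000
Majority votes: 1000010

1000010


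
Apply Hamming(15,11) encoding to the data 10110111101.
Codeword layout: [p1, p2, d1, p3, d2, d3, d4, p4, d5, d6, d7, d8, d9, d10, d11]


Parity bits: p1=1, p2=0, p3=1, p4=1

101101110111101


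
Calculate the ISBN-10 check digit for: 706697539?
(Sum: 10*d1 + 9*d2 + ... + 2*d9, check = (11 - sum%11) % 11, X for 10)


Weighted sum: 296
296 mod 11 = 10

Check digit: 1


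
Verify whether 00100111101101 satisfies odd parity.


Number of 1s: 8

No, parity error (8 ones)


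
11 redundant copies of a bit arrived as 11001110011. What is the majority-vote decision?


Ones: 7 out of 11
Threshold: 6

1 (7/11 voted 1)


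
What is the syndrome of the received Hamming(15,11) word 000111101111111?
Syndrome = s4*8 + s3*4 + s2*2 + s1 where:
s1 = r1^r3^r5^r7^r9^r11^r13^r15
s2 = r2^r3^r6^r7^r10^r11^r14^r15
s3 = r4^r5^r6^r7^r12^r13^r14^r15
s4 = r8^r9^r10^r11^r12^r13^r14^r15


s1=0, s2=0, s3=0, s4=1

Syndrome = 8 (error at position 8)


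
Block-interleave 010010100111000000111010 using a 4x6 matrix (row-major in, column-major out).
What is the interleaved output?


Matrix:
  010010
  100111
  000000
  111010
Read columns: 010110010001010011010100

010110010001010011010100


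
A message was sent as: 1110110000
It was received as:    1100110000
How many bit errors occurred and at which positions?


XOR: 0010000000

1 error(s) at position(s): 2


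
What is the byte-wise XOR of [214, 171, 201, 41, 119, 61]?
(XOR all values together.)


XOR chain: 214 ^ 171 ^ 201 ^ 41 ^ 119 ^ 61 = 215

215


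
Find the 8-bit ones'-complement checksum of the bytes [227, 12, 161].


Sum = 400 mod 256 = 144
Complement = 111

111


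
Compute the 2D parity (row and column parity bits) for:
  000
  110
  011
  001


Row parities: 0001
Column parities: 100

Row P: 0001, Col P: 100, Corner: 1


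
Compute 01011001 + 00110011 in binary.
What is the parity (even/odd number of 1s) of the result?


01011001 = 89
00110011 = 51
Sum = 140 = 10001100
1s count = 3

odd parity (3 ones in 10001100)


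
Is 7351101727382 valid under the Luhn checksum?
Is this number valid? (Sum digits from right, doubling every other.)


Luhn sum = 46
46 mod 10 = 6

Invalid (Luhn sum mod 10 = 6)


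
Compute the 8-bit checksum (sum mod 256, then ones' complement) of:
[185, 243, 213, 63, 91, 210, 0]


Sum = 1005 mod 256 = 237
Complement = 18

18


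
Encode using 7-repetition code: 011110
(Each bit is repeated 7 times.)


Each bit -> 7 copies

000000011111111111111111111111111110000000


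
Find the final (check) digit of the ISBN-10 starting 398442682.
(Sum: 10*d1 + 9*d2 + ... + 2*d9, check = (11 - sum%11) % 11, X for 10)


Weighted sum: 289
289 mod 11 = 3

Check digit: 8


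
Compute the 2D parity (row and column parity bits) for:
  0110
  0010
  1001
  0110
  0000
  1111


Row parities: 010000
Column parities: 0100

Row P: 010000, Col P: 0100, Corner: 1


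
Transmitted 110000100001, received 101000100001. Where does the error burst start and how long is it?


XOR: 011000000000

Burst at position 1, length 2


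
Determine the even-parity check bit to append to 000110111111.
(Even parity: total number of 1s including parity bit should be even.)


Number of 1s in data: 8
Parity bit: 0

0


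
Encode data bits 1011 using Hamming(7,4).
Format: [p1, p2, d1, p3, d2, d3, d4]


Parity bits: p1=0, p2=1, p3=0

0110011


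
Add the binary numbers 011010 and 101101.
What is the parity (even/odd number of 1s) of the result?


011010 = 26
101101 = 45
Sum = 71 = 1000111
1s count = 4

even parity (4 ones in 1000111)


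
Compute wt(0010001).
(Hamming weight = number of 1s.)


Counting 1s in 0010001

2


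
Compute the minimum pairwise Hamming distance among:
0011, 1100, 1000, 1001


Comparing all pairs, minimum distance: 1
Can detect 0 errors, correct 0 errors

1


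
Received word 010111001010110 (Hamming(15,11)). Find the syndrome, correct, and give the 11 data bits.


Syndrome = 4: error at position 4

Data: 01101010110 (corrected bit 4)


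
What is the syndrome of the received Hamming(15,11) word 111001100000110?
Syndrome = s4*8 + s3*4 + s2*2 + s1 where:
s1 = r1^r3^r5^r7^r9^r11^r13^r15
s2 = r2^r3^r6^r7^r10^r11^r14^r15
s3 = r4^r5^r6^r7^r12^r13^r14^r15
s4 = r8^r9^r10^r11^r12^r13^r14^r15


s1=0, s2=1, s3=0, s4=0

Syndrome = 2 (error at position 2)


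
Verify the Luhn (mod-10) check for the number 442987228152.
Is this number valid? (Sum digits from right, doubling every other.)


Luhn sum = 56
56 mod 10 = 6

Invalid (Luhn sum mod 10 = 6)


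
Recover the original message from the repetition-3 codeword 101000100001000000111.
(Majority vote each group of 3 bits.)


Groups: 101, 000, 100, 001, 000, 000, 111
Majority votes: 1000001

1000001


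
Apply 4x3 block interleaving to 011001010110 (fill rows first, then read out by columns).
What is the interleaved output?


Matrix:
  011
  001
  010
  110
Read columns: 000110111100

000110111100


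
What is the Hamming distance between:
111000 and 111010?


XOR: 000010
Count of 1s: 1

1


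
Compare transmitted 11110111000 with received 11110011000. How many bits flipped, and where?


XOR: 00000100000

1 error(s) at position(s): 5


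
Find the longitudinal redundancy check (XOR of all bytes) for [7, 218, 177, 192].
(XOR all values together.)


XOR chain: 7 ^ 218 ^ 177 ^ 192 = 172

172


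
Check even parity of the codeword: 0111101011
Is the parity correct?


Number of 1s: 7

No, parity error (7 ones)


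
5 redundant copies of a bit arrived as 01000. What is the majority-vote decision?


Ones: 1 out of 5
Threshold: 3

0 (1/5 voted 1)


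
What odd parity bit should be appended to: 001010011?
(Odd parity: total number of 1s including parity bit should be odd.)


Number of 1s in data: 4
Parity bit: 1

1


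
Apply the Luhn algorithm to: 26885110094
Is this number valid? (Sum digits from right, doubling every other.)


Luhn sum = 41
41 mod 10 = 1

Invalid (Luhn sum mod 10 = 1)


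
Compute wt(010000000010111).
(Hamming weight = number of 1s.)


Counting 1s in 010000000010111

5


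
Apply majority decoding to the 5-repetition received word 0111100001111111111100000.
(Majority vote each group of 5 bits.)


Groups: 01111, 00001, 11111, 11111, 00000
Majority votes: 10110

10110


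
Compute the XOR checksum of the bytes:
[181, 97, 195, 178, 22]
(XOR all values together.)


XOR chain: 181 ^ 97 ^ 195 ^ 178 ^ 22 = 179

179


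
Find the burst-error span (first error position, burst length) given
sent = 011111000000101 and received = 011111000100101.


XOR: 000000000100000

Burst at position 9, length 1


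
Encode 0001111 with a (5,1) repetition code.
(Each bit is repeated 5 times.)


Each bit -> 5 copies

00000000000000011111111111111111111


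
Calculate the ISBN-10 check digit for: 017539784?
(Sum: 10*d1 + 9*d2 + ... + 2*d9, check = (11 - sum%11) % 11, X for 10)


Weighted sum: 223
223 mod 11 = 3

Check digit: 8


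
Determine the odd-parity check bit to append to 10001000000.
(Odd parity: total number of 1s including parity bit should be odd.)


Number of 1s in data: 2
Parity bit: 1

1


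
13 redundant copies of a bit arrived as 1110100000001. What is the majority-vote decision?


Ones: 5 out of 13
Threshold: 7

0 (5/13 voted 1)


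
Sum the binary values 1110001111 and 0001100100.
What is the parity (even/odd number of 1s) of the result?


1110001111 = 911
0001100100 = 100
Sum = 1011 = 1111110011
1s count = 8

even parity (8 ones in 1111110011)


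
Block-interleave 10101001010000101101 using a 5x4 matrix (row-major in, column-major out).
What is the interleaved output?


Matrix:
  1010
  1001
  0100
  0010
  1101
Read columns: 11001001011001001001

11001001011001001001


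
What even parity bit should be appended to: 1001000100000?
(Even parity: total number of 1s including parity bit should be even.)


Number of 1s in data: 3
Parity bit: 1

1


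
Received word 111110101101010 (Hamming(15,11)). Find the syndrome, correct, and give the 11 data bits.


Syndrome = 7: error at position 7

Data: 11001101010 (corrected bit 7)


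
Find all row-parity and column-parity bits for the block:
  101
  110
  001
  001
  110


Row parities: 00110
Column parities: 101

Row P: 00110, Col P: 101, Corner: 0


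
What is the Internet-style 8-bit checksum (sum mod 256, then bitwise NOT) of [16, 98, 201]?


Sum = 315 mod 256 = 59
Complement = 196

196


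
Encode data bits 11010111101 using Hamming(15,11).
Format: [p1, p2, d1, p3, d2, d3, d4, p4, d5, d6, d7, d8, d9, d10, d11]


Parity bits: p1=0, p2=1, p3=1, p4=1

011110110111101


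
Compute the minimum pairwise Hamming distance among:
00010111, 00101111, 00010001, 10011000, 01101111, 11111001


Comparing all pairs, minimum distance: 1
Can detect 0 errors, correct 0 errors

1


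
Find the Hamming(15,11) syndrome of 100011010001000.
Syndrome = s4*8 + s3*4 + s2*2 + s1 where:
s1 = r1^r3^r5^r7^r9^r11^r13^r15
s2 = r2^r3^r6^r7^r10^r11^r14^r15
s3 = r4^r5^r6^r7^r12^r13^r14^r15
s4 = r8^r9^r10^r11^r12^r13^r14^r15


s1=0, s2=1, s3=1, s4=0

Syndrome = 6 (error at position 6)


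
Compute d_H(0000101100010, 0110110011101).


XOR: 0110011111111
Count of 1s: 10

10


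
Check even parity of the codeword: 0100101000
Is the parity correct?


Number of 1s: 3

No, parity error (3 ones)


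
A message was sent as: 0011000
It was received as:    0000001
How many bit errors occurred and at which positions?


XOR: 0011001

3 error(s) at position(s): 2, 3, 6


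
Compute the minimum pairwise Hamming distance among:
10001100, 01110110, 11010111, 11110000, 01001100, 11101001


Comparing all pairs, minimum distance: 2
Can detect 1 errors, correct 0 errors

2


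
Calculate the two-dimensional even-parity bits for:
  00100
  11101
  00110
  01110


Row parities: 1001
Column parities: 10001

Row P: 1001, Col P: 10001, Corner: 0


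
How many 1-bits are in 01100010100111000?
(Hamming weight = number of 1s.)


Counting 1s in 01100010100111000

7


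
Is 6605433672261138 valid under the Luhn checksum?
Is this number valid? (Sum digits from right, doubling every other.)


Luhn sum = 71
71 mod 10 = 1

Invalid (Luhn sum mod 10 = 1)


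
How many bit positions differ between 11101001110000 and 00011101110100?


XOR: 11110100000100
Count of 1s: 6

6


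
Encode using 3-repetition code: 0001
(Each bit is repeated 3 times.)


Each bit -> 3 copies

000000000111


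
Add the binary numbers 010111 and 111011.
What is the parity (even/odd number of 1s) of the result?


010111 = 23
111011 = 59
Sum = 82 = 1010010
1s count = 3

odd parity (3 ones in 1010010)


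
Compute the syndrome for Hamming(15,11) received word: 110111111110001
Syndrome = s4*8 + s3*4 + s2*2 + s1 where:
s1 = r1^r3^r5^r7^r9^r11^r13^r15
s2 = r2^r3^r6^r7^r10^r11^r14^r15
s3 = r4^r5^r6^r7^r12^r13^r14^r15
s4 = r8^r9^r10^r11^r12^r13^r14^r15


s1=0, s2=0, s3=1, s4=1

Syndrome = 12 (error at position 12)


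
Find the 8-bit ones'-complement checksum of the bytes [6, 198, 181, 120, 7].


Sum = 512 mod 256 = 0
Complement = 255

255


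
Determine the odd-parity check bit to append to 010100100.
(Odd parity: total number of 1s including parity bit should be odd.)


Number of 1s in data: 3
Parity bit: 0

0


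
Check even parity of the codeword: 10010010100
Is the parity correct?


Number of 1s: 4

Yes, parity is correct (4 ones)


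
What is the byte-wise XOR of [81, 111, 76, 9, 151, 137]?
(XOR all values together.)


XOR chain: 81 ^ 111 ^ 76 ^ 9 ^ 151 ^ 137 = 101

101


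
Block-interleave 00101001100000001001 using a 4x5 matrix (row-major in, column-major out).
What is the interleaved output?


Matrix:
  00101
  00110
  00000
  01001
Read columns: 00000001110001001001

00000001110001001001


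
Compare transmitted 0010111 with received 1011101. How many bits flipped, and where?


XOR: 1001010

3 error(s) at position(s): 0, 3, 5


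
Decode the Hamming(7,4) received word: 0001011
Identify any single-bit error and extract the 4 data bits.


Syndrome = 5: error at position 5

Data: 0111 (corrected bit 5)


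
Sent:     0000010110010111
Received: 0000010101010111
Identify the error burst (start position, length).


XOR: 0000000011000000

Burst at position 8, length 2


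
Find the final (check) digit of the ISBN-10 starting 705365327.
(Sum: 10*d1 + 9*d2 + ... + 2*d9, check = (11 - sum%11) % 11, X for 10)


Weighted sum: 224
224 mod 11 = 4

Check digit: 7


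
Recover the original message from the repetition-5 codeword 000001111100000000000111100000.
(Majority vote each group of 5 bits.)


Groups: 00000, 11111, 00000, 00000, 01111, 00000
Majority votes: 010010

010010


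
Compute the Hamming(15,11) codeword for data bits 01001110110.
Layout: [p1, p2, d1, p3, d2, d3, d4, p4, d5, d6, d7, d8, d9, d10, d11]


Parity bits: p1=0, p2=1, p3=1, p4=1

010110011110110


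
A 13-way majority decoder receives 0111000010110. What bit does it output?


Ones: 6 out of 13
Threshold: 7

0 (6/13 voted 1)


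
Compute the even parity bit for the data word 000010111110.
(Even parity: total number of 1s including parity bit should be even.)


Number of 1s in data: 6
Parity bit: 0

0


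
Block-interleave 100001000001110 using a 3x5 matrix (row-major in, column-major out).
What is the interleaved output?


Matrix:
  10000
  10000
  01110
Read columns: 110001001001000

110001001001000


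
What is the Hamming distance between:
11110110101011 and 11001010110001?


XOR: 00111100011010
Count of 1s: 7

7


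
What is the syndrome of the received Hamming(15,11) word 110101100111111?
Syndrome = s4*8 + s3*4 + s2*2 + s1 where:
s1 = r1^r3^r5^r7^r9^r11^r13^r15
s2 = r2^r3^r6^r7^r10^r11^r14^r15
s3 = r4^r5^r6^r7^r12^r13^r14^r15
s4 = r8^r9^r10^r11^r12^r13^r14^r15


s1=1, s2=1, s3=1, s4=0

Syndrome = 7 (error at position 7)


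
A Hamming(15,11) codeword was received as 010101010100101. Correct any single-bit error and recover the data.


Syndrome = 0: no error detected

Data: 00100100101 (no errors)


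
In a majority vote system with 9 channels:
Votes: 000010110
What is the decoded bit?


Ones: 3 out of 9
Threshold: 5

0 (3/9 voted 1)


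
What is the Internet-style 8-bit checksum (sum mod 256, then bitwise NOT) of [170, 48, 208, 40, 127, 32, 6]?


Sum = 631 mod 256 = 119
Complement = 136

136


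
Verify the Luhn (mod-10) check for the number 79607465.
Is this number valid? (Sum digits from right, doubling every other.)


Luhn sum = 34
34 mod 10 = 4

Invalid (Luhn sum mod 10 = 4)


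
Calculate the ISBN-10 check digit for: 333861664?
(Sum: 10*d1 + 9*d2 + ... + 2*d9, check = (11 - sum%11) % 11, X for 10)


Weighted sum: 228
228 mod 11 = 8

Check digit: 3


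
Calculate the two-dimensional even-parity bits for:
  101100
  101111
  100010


Row parities: 110
Column parities: 100001

Row P: 110, Col P: 100001, Corner: 0


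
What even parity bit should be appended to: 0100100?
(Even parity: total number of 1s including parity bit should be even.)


Number of 1s in data: 2
Parity bit: 0

0


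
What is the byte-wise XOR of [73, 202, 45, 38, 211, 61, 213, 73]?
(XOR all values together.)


XOR chain: 73 ^ 202 ^ 45 ^ 38 ^ 211 ^ 61 ^ 213 ^ 73 = 250

250


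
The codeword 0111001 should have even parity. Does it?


Number of 1s: 4

Yes, parity is correct (4 ones)


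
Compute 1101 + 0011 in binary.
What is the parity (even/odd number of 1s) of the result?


1101 = 13
0011 = 3
Sum = 16 = 10000
1s count = 1

odd parity (1 ones in 10000)


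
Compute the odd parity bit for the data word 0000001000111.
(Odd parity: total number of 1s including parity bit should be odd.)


Number of 1s in data: 4
Parity bit: 1

1


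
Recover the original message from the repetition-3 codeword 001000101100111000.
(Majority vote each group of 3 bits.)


Groups: 001, 000, 101, 100, 111, 000
Majority votes: 001010

001010


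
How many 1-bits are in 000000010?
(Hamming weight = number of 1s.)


Counting 1s in 000000010

1


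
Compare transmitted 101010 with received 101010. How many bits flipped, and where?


XOR: 000000

0 errors (received matches sent)


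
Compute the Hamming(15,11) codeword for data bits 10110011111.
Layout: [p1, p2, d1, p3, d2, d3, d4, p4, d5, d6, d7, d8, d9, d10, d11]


Parity bits: p1=1, p2=0, p3=0, p4=1

101001110011111


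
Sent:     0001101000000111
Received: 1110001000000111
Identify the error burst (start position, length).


XOR: 1111100000000000

Burst at position 0, length 5


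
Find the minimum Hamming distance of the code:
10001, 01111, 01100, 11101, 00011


Comparing all pairs, minimum distance: 2
Can detect 1 errors, correct 0 errors

2


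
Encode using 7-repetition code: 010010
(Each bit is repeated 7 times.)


Each bit -> 7 copies

000000011111110000000000000011111110000000


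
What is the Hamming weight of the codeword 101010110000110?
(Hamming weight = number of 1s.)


Counting 1s in 101010110000110

7


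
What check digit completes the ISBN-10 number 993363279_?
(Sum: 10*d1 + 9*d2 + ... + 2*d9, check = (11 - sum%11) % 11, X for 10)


Weighted sum: 314
314 mod 11 = 6

Check digit: 5


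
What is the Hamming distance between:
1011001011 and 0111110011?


XOR: 1100111000
Count of 1s: 5

5


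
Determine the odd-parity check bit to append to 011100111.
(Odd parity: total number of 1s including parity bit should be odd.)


Number of 1s in data: 6
Parity bit: 1

1


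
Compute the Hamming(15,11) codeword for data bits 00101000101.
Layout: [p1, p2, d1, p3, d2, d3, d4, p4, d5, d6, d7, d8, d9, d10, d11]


Parity bits: p1=1, p2=0, p3=1, p4=1

100101011000101


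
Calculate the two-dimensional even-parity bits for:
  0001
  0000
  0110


Row parities: 100
Column parities: 0111

Row P: 100, Col P: 0111, Corner: 1


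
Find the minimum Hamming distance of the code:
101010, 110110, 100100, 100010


Comparing all pairs, minimum distance: 1
Can detect 0 errors, correct 0 errors

1


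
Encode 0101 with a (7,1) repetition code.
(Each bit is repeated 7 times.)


Each bit -> 7 copies

0000000111111100000001111111


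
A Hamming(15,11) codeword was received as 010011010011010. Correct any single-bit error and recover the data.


Syndrome = 0: no error detected

Data: 01100011010 (no errors)


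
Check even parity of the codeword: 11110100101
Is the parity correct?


Number of 1s: 7

No, parity error (7 ones)


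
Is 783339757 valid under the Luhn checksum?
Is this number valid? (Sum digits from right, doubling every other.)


Luhn sum = 50
50 mod 10 = 0

Valid (Luhn sum mod 10 = 0)


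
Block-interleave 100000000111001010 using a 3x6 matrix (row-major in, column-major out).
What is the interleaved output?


Matrix:
  100000
  000111
  001010
Read columns: 100000001010011010

100000001010011010


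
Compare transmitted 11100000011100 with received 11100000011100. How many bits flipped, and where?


XOR: 00000000000000

0 errors (received matches sent)


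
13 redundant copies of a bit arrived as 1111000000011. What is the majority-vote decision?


Ones: 6 out of 13
Threshold: 7

0 (6/13 voted 1)


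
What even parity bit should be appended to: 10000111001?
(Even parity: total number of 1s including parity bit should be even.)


Number of 1s in data: 5
Parity bit: 1

1


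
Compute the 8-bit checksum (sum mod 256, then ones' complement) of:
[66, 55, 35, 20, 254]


Sum = 430 mod 256 = 174
Complement = 81

81


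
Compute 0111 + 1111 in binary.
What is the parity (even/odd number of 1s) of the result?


0111 = 7
1111 = 15
Sum = 22 = 10110
1s count = 3

odd parity (3 ones in 10110)


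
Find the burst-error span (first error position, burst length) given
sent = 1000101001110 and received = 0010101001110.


XOR: 1010000000000

Burst at position 0, length 3


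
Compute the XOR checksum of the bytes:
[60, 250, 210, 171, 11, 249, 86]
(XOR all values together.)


XOR chain: 60 ^ 250 ^ 210 ^ 171 ^ 11 ^ 249 ^ 86 = 27

27


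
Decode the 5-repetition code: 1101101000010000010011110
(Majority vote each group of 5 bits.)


Groups: 11011, 01000, 01000, 00100, 11110
Majority votes: 10001

10001


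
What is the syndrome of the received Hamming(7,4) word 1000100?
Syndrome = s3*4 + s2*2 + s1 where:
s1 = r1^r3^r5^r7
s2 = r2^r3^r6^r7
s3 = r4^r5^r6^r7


s1=0, s2=0, s3=1

Syndrome = 4 (error at position 4)


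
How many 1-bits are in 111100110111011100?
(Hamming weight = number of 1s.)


Counting 1s in 111100110111011100

12


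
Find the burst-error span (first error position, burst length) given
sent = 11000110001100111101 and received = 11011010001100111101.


XOR: 00011100000000000000

Burst at position 3, length 3


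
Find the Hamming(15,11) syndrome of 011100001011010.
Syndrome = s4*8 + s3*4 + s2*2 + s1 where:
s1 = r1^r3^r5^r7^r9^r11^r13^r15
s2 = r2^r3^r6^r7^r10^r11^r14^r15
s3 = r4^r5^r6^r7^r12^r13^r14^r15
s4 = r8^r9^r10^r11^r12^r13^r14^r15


s1=1, s2=0, s3=1, s4=0

Syndrome = 5 (error at position 5)


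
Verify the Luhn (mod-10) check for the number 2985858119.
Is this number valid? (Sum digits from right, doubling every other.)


Luhn sum = 56
56 mod 10 = 6

Invalid (Luhn sum mod 10 = 6)


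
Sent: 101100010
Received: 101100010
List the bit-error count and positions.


XOR: 000000000

0 errors (received matches sent)


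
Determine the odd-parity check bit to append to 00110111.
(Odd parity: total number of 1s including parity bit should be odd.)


Number of 1s in data: 5
Parity bit: 0

0


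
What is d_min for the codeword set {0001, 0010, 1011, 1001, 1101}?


Comparing all pairs, minimum distance: 1
Can detect 0 errors, correct 0 errors

1


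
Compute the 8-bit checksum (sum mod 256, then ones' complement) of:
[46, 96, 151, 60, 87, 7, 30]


Sum = 477 mod 256 = 221
Complement = 34

34


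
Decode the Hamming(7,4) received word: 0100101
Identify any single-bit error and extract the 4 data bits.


Syndrome = 0: no error detected

Data: 0101 (no errors)


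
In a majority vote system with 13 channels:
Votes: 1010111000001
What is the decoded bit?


Ones: 6 out of 13
Threshold: 7

0 (6/13 voted 1)


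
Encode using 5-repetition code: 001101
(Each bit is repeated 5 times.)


Each bit -> 5 copies

000000000011111111110000011111


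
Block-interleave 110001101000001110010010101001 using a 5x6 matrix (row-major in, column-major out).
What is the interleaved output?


Matrix:
  110001
  101000
  001110
  010010
  101001
Read columns: 110011001001101001000011010001

110011001001101001000011010001


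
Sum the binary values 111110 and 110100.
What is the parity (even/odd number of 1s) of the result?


111110 = 62
110100 = 52
Sum = 114 = 1110010
1s count = 4

even parity (4 ones in 1110010)


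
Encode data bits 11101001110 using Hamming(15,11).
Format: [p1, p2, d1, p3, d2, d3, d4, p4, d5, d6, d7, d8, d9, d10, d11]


Parity bits: p1=0, p2=1, p3=1, p4=0

011111001001110


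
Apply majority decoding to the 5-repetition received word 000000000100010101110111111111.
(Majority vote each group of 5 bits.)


Groups: 00000, 00001, 00010, 10111, 01111, 11111
Majority votes: 000111

000111


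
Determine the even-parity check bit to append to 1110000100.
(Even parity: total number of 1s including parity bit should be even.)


Number of 1s in data: 4
Parity bit: 0

0


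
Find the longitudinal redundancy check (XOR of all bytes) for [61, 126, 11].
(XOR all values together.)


XOR chain: 61 ^ 126 ^ 11 = 72

72


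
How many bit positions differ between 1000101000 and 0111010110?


XOR: 1111111110
Count of 1s: 9

9


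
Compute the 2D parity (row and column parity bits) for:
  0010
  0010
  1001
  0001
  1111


Row parities: 11010
Column parities: 0111

Row P: 11010, Col P: 0111, Corner: 1


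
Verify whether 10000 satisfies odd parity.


Number of 1s: 1

Yes, parity is correct (1 ones)


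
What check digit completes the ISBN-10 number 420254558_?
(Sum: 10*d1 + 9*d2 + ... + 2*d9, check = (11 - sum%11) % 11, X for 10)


Weighted sum: 173
173 mod 11 = 8

Check digit: 3


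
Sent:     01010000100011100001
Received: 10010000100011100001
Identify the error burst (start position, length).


XOR: 11000000000000000000

Burst at position 0, length 2


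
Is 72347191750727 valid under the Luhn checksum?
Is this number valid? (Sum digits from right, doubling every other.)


Luhn sum = 61
61 mod 10 = 1

Invalid (Luhn sum mod 10 = 1)


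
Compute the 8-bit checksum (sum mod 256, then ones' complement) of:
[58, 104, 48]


Sum = 210 mod 256 = 210
Complement = 45

45


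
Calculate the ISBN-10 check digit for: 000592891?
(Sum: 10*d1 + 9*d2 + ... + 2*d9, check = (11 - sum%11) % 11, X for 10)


Weighted sum: 160
160 mod 11 = 6

Check digit: 5


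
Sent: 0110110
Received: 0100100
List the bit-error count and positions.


XOR: 0010010

2 error(s) at position(s): 2, 5


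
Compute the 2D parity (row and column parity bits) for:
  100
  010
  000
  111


Row parities: 1101
Column parities: 001

Row P: 1101, Col P: 001, Corner: 1


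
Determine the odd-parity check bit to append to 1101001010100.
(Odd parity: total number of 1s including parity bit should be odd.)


Number of 1s in data: 6
Parity bit: 1

1


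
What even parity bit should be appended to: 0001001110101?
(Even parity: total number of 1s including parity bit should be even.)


Number of 1s in data: 6
Parity bit: 0

0


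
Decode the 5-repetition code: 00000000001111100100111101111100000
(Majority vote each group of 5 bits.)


Groups: 00000, 00000, 11111, 00100, 11110, 11111, 00000
Majority votes: 0010110

0010110


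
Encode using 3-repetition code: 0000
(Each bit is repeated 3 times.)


Each bit -> 3 copies

000000000000


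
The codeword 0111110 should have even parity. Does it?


Number of 1s: 5

No, parity error (5 ones)


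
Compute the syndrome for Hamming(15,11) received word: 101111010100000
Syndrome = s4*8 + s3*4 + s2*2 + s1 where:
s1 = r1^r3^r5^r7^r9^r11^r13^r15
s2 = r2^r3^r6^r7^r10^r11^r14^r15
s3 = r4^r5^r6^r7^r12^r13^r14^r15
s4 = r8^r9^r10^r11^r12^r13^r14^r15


s1=1, s2=1, s3=1, s4=0

Syndrome = 7 (error at position 7)


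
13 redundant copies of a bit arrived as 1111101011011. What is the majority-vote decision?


Ones: 10 out of 13
Threshold: 7

1 (10/13 voted 1)


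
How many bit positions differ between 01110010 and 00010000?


XOR: 01100010
Count of 1s: 3

3


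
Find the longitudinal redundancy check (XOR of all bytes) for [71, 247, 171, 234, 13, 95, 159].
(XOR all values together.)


XOR chain: 71 ^ 247 ^ 171 ^ 234 ^ 13 ^ 95 ^ 159 = 60

60
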